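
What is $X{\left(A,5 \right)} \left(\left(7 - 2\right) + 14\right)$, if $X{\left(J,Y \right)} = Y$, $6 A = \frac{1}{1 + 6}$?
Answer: $95$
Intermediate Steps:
$A = \frac{1}{42}$ ($A = \frac{1}{6 \left(1 + 6\right)} = \frac{1}{6 \cdot 7} = \frac{1}{6} \cdot \frac{1}{7} = \frac{1}{42} \approx 0.02381$)
$X{\left(A,5 \right)} \left(\left(7 - 2\right) + 14\right) = 5 \left(\left(7 - 2\right) + 14\right) = 5 \left(5 + 14\right) = 5 \cdot 19 = 95$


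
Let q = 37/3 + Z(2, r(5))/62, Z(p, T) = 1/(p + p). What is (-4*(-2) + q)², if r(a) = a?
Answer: 228947161/553536 ≈ 413.61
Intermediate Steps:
Z(p, T) = 1/(2*p)
q = 9179/744 (q = 37/3 + ((½)/2)/62 = 37*(⅓) + ((½)*(½))*(1/62) = 37/3 + (¼)*(1/62) = 37/3 + 1/248 = 9179/744 ≈ 12.337)
(-4*(-2) + q)² = (-4*(-2) + 9179/744)² = (8 + 9179/744)² = (15131/744)² = 228947161/553536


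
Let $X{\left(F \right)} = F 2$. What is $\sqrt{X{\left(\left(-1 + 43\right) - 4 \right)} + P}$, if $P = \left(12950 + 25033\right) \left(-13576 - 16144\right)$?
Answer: $2 i \sqrt{282213671} \approx 33598.0 i$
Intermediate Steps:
$X{\left(F \right)} = 2 F$
$P = -1128854760$ ($P = 37983 \left(-29720\right) = -1128854760$)
$\sqrt{X{\left(\left(-1 + 43\right) - 4 \right)} + P} = \sqrt{2 \left(\left(-1 + 43\right) - 4\right) - 1128854760} = \sqrt{2 \left(42 - 4\right) - 1128854760} = \sqrt{2 \cdot 38 - 1128854760} = \sqrt{76 - 1128854760} = \sqrt{-1128854684} = 2 i \sqrt{282213671}$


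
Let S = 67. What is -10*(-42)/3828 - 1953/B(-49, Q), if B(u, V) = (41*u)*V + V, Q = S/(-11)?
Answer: -2144317/42916984 ≈ -0.049964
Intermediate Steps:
Q = -67/11 (Q = 67/(-11) = 67*(-1/11) = -67/11 ≈ -6.0909)
B(u, V) = V + 41*V*u (B(u, V) = 41*V*u + V = V + 41*V*u)
-10*(-42)/3828 - 1953/B(-49, Q) = -10*(-42)/3828 - 1953*(-11/(67*(1 + 41*(-49)))) = 420*(1/3828) - 1953*(-11/(67*(1 - 2009))) = 35/319 - 1953/((-67/11*(-2008))) = 35/319 - 1953/134536/11 = 35/319 - 1953*11/134536 = 35/319 - 21483/134536 = -2144317/42916984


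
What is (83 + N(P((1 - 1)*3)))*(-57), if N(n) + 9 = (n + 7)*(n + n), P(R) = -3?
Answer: -2850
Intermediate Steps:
N(n) = -9 + 2*n*(7 + n) (N(n) = -9 + (n + 7)*(n + n) = -9 + (7 + n)*(2*n) = -9 + 2*n*(7 + n))
(83 + N(P((1 - 1)*3)))*(-57) = (83 + (-9 + 2*(-3)² + 14*(-3)))*(-57) = (83 + (-9 + 2*9 - 42))*(-57) = (83 + (-9 + 18 - 42))*(-57) = (83 - 33)*(-57) = 50*(-57) = -2850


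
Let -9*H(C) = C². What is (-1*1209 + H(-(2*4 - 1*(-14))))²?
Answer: 129163225/81 ≈ 1.5946e+6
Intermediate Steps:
H(C) = -C²/9
(-1*1209 + H(-(2*4 - 1*(-14))))² = (-1*1209 - (2*4 - 1*(-14))²/9)² = (-1209 - (8 + 14)²/9)² = (-1209 - (-1*22)²/9)² = (-1209 - ⅑*(-22)²)² = (-1209 - ⅑*484)² = (-1209 - 484/9)² = (-11365/9)² = 129163225/81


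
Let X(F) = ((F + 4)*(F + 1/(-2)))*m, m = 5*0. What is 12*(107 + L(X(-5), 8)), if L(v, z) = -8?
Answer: 1188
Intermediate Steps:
m = 0
X(F) = 0 (X(F) = ((F + 4)*(F + 1/(-2)))*0 = ((4 + F)*(F - 1/2))*0 = ((4 + F)*(-1/2 + F))*0 = 0)
12*(107 + L(X(-5), 8)) = 12*(107 - 8) = 12*99 = 1188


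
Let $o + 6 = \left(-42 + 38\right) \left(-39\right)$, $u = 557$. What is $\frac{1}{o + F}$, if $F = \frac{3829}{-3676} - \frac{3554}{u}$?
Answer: $\frac{2047532}{291932543} \approx 0.0070137$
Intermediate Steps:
$F = - \frac{15197257}{2047532}$ ($F = \frac{3829}{-3676} - \frac{3554}{557} = 3829 \left(- \frac{1}{3676}\right) - \frac{3554}{557} = - \frac{3829}{3676} - \frac{3554}{557} = - \frac{15197257}{2047532} \approx -7.4222$)
$o = 150$ ($o = -6 + \left(-42 + 38\right) \left(-39\right) = -6 - -156 = -6 + 156 = 150$)
$\frac{1}{o + F} = \frac{1}{150 - \frac{15197257}{2047532}} = \frac{1}{\frac{291932543}{2047532}} = \frac{2047532}{291932543}$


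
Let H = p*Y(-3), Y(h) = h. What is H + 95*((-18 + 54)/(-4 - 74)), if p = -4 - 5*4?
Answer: 366/13 ≈ 28.154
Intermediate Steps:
p = -24 (p = -4 - 20 = -24)
H = 72 (H = -24*(-3) = 72)
H + 95*((-18 + 54)/(-4 - 74)) = 72 + 95*((-18 + 54)/(-4 - 74)) = 72 + 95*(36/(-78)) = 72 + 95*(36*(-1/78)) = 72 + 95*(-6/13) = 72 - 570/13 = 366/13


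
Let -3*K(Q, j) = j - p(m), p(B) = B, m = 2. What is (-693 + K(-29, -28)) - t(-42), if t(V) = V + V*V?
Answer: -2405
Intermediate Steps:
K(Q, j) = ⅔ - j/3 (K(Q, j) = -(j - 1*2)/3 = -(j - 2)/3 = -(-2 + j)/3 = ⅔ - j/3)
t(V) = V + V²
(-693 + K(-29, -28)) - t(-42) = (-693 + (⅔ - ⅓*(-28))) - (-42)*(1 - 42) = (-693 + (⅔ + 28/3)) - (-42)*(-41) = (-693 + 10) - 1*1722 = -683 - 1722 = -2405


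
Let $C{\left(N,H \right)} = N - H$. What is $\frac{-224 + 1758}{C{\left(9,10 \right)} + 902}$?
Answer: $\frac{1534}{901} \approx 1.7026$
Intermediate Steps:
$\frac{-224 + 1758}{C{\left(9,10 \right)} + 902} = \frac{-224 + 1758}{\left(9 - 10\right) + 902} = \frac{1534}{\left(9 - 10\right) + 902} = \frac{1534}{-1 + 902} = \frac{1534}{901}$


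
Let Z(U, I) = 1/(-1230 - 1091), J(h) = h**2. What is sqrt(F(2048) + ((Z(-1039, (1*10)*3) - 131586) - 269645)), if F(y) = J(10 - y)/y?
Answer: I*sqrt(2202135211627406)/74272 ≈ 631.83*I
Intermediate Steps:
Z(U, I) = -1/2321 (Z(U, I) = 1/(-2321) = -1/2321)
F(y) = (10 - y)**2/y
sqrt(F(2048) + ((Z(-1039, (1*10)*3) - 131586) - 269645)) = sqrt((-10 + 2048)**2/2048 + ((-1/2321 - 131586) - 269645)) = sqrt((1/2048)*2038**2 + (-305411107/2321 - 269645)) = sqrt((1/2048)*4153444 - 931257152/2321) = sqrt(1038361/512 - 931257152/2321) = sqrt(-474393625943/1188352) = I*sqrt(2202135211627406)/74272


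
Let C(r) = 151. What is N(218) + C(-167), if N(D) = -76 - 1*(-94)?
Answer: 169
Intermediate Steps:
N(D) = 18 (N(D) = -76 + 94 = 18)
N(218) + C(-167) = 18 + 151 = 169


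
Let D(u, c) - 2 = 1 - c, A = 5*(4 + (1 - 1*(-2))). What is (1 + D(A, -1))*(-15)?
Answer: -75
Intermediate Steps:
A = 35 (A = 5*(4 + (1 + 2)) = 5*(4 + 3) = 5*7 = 35)
D(u, c) = 3 - c (D(u, c) = 2 + (1 - c) = 3 - c)
(1 + D(A, -1))*(-15) = (1 + (3 - 1*(-1)))*(-15) = (1 + (3 + 1))*(-15) = (1 + 4)*(-15) = 5*(-15) = -75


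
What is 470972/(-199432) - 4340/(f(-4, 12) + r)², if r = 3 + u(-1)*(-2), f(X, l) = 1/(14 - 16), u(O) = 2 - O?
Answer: -124472041/349006 ≈ -356.65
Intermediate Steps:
f(X, l) = -½ (f(X, l) = 1/(-2) = -½)
r = -3 (r = 3 + (2 - 1*(-1))*(-2) = 3 + (2 + 1)*(-2) = 3 + 3*(-2) = 3 - 6 = -3)
470972/(-199432) - 4340/(f(-4, 12) + r)² = 470972/(-199432) - 4340/(-½ - 3)² = 470972*(-1/199432) - 4340/((-7/2)²) = -117743/49858 - 4340/49/4 = -117743/49858 - 4340*4/49 = -117743/49858 - 2480/7 = -124472041/349006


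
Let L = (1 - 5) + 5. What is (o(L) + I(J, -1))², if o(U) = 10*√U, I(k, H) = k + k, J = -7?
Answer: 16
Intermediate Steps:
L = 1 (L = -4 + 5 = 1)
I(k, H) = 2*k
(o(L) + I(J, -1))² = (10*√1 + 2*(-7))² = (10*1 - 14)² = (10 - 14)² = (-4)² = 16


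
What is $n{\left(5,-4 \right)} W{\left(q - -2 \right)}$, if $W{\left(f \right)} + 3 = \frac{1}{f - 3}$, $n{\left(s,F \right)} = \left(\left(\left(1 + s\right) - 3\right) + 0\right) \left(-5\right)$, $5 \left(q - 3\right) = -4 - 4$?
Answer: $\frac{15}{2} \approx 7.5$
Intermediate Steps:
$q = \frac{7}{5}$ ($q = 3 + \frac{-4 - 4}{5} = 3 + \frac{1}{5} \left(-8\right) = 3 - \frac{8}{5} = \frac{7}{5} \approx 1.4$)
$n{\left(s,F \right)} = 10 - 5 s$ ($n{\left(s,F \right)} = \left(\left(-2 + s\right) + 0\right) \left(-5\right) = \left(-2 + s\right) \left(-5\right) = 10 - 5 s$)
$W{\left(f \right)} = -3 + \frac{1}{-3 + f}$ ($W{\left(f \right)} = -3 + \frac{1}{f - 3} = -3 + \frac{1}{-3 + f}$)
$n{\left(5,-4 \right)} W{\left(q - -2 \right)} = \left(10 - 25\right) \frac{10 - 3 \left(\frac{7}{5} - -2\right)}{-3 + \left(\frac{7}{5} - -2\right)} = \left(10 - 25\right) \frac{10 - 3 \left(\frac{7}{5} + 2\right)}{-3 + \left(\frac{7}{5} + 2\right)} = - 15 \frac{10 - \frac{51}{5}}{-3 + \frac{17}{5}} = - 15 \frac{10 - \frac{51}{5}}{\frac{2}{5}} = - 15 \cdot \frac{5}{2} \left(- \frac{1}{5}\right) = \left(-15\right) \left(- \frac{1}{2}\right) = \frac{15}{2}$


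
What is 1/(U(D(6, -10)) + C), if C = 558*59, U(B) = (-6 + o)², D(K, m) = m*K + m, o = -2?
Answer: 1/32986 ≈ 3.0316e-5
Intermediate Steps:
D(K, m) = m + K*m (D(K, m) = K*m + m = m + K*m)
U(B) = 64 (U(B) = (-6 - 2)² = (-8)² = 64)
C = 32922
1/(U(D(6, -10)) + C) = 1/(64 + 32922) = 1/32986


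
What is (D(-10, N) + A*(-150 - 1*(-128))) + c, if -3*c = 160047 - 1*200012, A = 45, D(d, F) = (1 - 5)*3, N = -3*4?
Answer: 36959/3 ≈ 12320.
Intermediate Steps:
N = -12
D(d, F) = -12 (D(d, F) = -4*3 = -12)
c = 39965/3 (c = -(160047 - 1*200012)/3 = -(160047 - 200012)/3 = -1/3*(-39965) = 39965/3 ≈ 13322.)
(D(-10, N) + A*(-150 - 1*(-128))) + c = (-12 + 45*(-150 - 1*(-128))) + 39965/3 = (-12 + 45*(-150 + 128)) + 39965/3 = (-12 + 45*(-22)) + 39965/3 = (-12 - 990) + 39965/3 = -1002 + 39965/3 = 36959/3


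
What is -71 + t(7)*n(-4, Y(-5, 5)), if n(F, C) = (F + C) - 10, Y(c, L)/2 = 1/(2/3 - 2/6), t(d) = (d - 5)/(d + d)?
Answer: -505/7 ≈ -72.143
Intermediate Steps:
t(d) = (-5 + d)/(2*d) (t(d) = (-5 + d)/((2*d)) = (-5 + d)*(1/(2*d)) = (-5 + d)/(2*d))
Y(c, L) = 6 (Y(c, L) = 2/(2/3 - 2/6) = 2/(2*(1/3) - 2*1/6) = 2/(2/3 - 1/3) = 2/(1/3) = 2*3 = 6)
n(F, C) = -10 + C + F (n(F, C) = (C + F) - 10 = -10 + C + F)
-71 + t(7)*n(-4, Y(-5, 5)) = -71 + ((1/2)*(-5 + 7)/7)*(-10 + 6 - 4) = -71 + ((1/2)*(1/7)*2)*(-8) = -71 + (1/7)*(-8) = -71 - 8/7 = -505/7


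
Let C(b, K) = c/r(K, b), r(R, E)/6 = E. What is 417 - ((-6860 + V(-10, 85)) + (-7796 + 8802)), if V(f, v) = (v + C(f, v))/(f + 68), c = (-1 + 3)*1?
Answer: 10908991/1740 ≈ 6269.5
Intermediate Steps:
c = 2 (c = 2*1 = 2)
r(R, E) = 6*E
C(b, K) = 1/(3*b) (C(b, K) = 2/((6*b)) = 2*(1/(6*b)) = 1/(3*b))
V(f, v) = (v + 1/(3*f))/(68 + f) (V(f, v) = (v + 1/(3*f))/(f + 68) = (v + 1/(3*f))/(68 + f))
417 - ((-6860 + V(-10, 85)) + (-7796 + 8802)) = 417 - ((-6860 + (⅓ - 10*85)/((-10)*(68 - 10))) + (-7796 + 8802)) = 417 - ((-6860 - ⅒*(⅓ - 850)/58) + 1006) = 417 - ((-6860 - ⅒*1/58*(-2549/3)) + 1006) = 417 - ((-6860 + 2549/1740) + 1006) = 417 - (-11933851/1740 + 1006) = 417 - 1*(-10183411/1740) = 417 + 10183411/1740 = 10908991/1740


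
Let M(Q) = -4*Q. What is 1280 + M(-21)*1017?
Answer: 86708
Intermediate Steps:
1280 + M(-21)*1017 = 1280 - 4*(-21)*1017 = 1280 + 84*1017 = 1280 + 85428 = 86708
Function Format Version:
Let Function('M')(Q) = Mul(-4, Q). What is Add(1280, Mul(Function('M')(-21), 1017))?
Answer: 86708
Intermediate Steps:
Add(1280, Mul(Function('M')(-21), 1017)) = Add(1280, Mul(Mul(-4, -21), 1017)) = Add(1280, Mul(84, 1017)) = Add(1280, 85428) = 86708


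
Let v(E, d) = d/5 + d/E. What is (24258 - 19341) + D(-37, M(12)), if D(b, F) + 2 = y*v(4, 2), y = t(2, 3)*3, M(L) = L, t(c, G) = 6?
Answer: 24656/5 ≈ 4931.2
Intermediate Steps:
v(E, d) = d/5 + d/E (v(E, d) = d*(⅕) + d/E = d/5 + d/E)
y = 18 (y = 6*3 = 18)
D(b, F) = 71/5 (D(b, F) = -2 + 18*((⅕)*2 + 2/4) = -2 + 18*(⅖ + 2*(¼)) = -2 + 18*(⅖ + ½) = -2 + 18*(9/10) = -2 + 81/5 = 71/5)
(24258 - 19341) + D(-37, M(12)) = (24258 - 19341) + 71/5 = 4917 + 71/5 = 24656/5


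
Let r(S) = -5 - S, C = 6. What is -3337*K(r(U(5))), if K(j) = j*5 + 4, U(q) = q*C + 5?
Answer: 654052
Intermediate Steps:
U(q) = 5 + 6*q (U(q) = q*6 + 5 = 6*q + 5 = 5 + 6*q)
K(j) = 4 + 5*j (K(j) = 5*j + 4 = 4 + 5*j)
-3337*K(r(U(5))) = -3337*(4 + 5*(-5 - (5 + 6*5))) = -3337*(4 + 5*(-5 - (5 + 30))) = -3337*(4 + 5*(-5 - 1*35)) = -3337*(4 + 5*(-5 - 35)) = -3337*(4 + 5*(-40)) = -3337*(4 - 200) = -3337*(-196) = 654052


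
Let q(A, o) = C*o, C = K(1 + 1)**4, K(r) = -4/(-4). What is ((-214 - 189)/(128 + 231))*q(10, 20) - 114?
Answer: -48986/359 ≈ -136.45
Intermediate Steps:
K(r) = 1 (K(r) = -4*(-1/4) = 1)
C = 1 (C = 1**4 = 1)
q(A, o) = o (q(A, o) = 1*o = o)
((-214 - 189)/(128 + 231))*q(10, 20) - 114 = ((-214 - 189)/(128 + 231))*20 - 114 = -403/359*20 - 114 = -8060/359 - 114 = -48986/359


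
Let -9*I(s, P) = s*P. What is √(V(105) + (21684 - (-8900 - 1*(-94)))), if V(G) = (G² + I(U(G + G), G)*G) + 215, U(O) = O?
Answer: 4*I*√13470 ≈ 464.24*I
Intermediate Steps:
I(s, P) = -P*s/9 (I(s, P) = -s*P/9 = -P*s/9)
V(G) = 215 + G² - 2*G³/9 (V(G) = (G² + (-G*(G + G)/9)*G) + 215 = (G² + (-G*2*G/9)*G) + 215 = (G² + (-2*G²/9)*G) + 215 = (G² - 2*G³/9) + 215 = 215 + G² - 2*G³/9)
√(V(105) + (21684 - (-8900 - 1*(-94)))) = √((215 + 105² - 2/9*105³) + (21684 - (-8900 - 1*(-94)))) = √((215 + 11025 - 2/9*1157625) + (21684 - (-8900 + 94))) = √((215 + 11025 - 257250) + (21684 - 1*(-8806))) = √(-246010 + (21684 + 8806)) = √(-246010 + 30490) = √(-215520) = 4*I*√13470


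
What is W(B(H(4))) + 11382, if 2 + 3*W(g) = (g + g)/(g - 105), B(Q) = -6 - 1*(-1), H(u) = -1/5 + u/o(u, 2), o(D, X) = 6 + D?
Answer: 125195/11 ≈ 11381.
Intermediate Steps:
H(u) = -⅕ + u/(6 + u) (H(u) = -1/5 + u/(6 + u) = -1*⅕ + u/(6 + u) = -⅕ + u/(6 + u))
B(Q) = -5 (B(Q) = -6 + 1 = -5)
W(g) = -⅔ + 2*g/(3*(-105 + g)) (W(g) = -⅔ + ((g + g)/(g - 105))/3 = -⅔ + ((2*g)/(-105 + g))/3 = -⅔ + (2*g/(-105 + g))/3 = -⅔ + 2*g/(3*(-105 + g)))
W(B(H(4))) + 11382 = 70/(-105 - 5) + 11382 = 70/(-110) + 11382 = 70*(-1/110) + 11382 = -7/11 + 11382 = 125195/11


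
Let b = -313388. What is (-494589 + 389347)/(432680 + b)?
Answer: -52621/59646 ≈ -0.88222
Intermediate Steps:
(-494589 + 389347)/(432680 + b) = (-494589 + 389347)/(432680 - 313388) = -105242/119292 = -105242*1/119292 = -52621/59646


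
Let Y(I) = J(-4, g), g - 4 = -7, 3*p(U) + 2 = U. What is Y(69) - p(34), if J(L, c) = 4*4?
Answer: 16/3 ≈ 5.3333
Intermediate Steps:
p(U) = -⅔ + U/3
g = -3 (g = 4 - 7 = -3)
J(L, c) = 16
Y(I) = 16
Y(69) - p(34) = 16 - (-⅔ + (⅓)*34) = 16 - (-⅔ + 34/3) = 16 - 1*32/3 = 16 - 32/3 = 16/3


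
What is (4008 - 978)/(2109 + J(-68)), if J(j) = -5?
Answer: 1515/1052 ≈ 1.4401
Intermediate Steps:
(4008 - 978)/(2109 + J(-68)) = (4008 - 978)/(2109 - 5) = 3030/2104 = 3030*(1/2104) = 1515/1052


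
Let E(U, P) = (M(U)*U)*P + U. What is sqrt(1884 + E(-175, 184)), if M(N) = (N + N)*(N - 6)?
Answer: I*sqrt(2039868291) ≈ 45165.0*I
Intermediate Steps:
M(N) = 2*N*(-6 + N) (M(N) = (2*N)*(-6 + N) = 2*N*(-6 + N))
E(U, P) = U + 2*P*U**2*(-6 + U) (E(U, P) = ((2*U*(-6 + U))*U)*P + U = (2*U**2*(-6 + U))*P + U = 2*P*U**2*(-6 + U) + U = U + 2*P*U**2*(-6 + U))
sqrt(1884 + E(-175, 184)) = sqrt(1884 - 175*(1 + 2*184*(-175)*(-6 - 175))) = sqrt(1884 - 175*(1 + 2*184*(-175)*(-181))) = sqrt(1884 - 175*(1 + 11656400)) = sqrt(1884 - 175*11656401) = sqrt(1884 - 2039870175) = sqrt(-2039868291) = I*sqrt(2039868291)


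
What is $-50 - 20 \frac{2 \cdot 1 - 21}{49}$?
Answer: $- \frac{2070}{49} \approx -42.245$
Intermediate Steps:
$-50 - 20 \frac{2 \cdot 1 - 21}{49} = -50 - 20 \left(2 - 21\right) \frac{1}{49} = -50 - 20 \left(\left(-19\right) \frac{1}{49}\right) = -50 - - \frac{380}{49} = -50 + \frac{380}{49} = - \frac{2070}{49}$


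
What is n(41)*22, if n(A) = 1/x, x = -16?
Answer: -11/8 ≈ -1.3750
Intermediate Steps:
n(A) = -1/16 (n(A) = 1/(-16) = -1/16)
n(41)*22 = -1/16*22 = -11/8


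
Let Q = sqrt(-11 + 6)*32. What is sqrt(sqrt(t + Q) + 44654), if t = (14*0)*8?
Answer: sqrt(44654 + 4*sqrt(2)*5**(1/4)*sqrt(I)) ≈ 211.33 + 0.014*I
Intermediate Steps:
t = 0 (t = 0*8 = 0)
Q = 32*I*sqrt(5) (Q = sqrt(-5)*32 = (I*sqrt(5))*32 = 32*I*sqrt(5) ≈ 71.554*I)
sqrt(sqrt(t + Q) + 44654) = sqrt(sqrt(0 + 32*I*sqrt(5)) + 44654) = sqrt(sqrt(32*I*sqrt(5)) + 44654) = sqrt(4*sqrt(2)*5**(1/4)*sqrt(I) + 44654) = sqrt(44654 + 4*sqrt(2)*5**(1/4)*sqrt(I))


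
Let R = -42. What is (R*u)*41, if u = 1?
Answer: -1722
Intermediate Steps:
(R*u)*41 = -42*1*41 = -42*41 = -1722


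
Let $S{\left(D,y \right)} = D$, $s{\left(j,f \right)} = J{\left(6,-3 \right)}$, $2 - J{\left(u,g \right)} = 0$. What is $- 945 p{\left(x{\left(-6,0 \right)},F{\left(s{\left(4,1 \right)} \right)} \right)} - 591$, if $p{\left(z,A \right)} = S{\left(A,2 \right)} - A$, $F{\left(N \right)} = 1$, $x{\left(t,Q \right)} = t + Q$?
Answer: $-591$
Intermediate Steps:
$J{\left(u,g \right)} = 2$ ($J{\left(u,g \right)} = 2 - 0 = 2 + 0 = 2$)
$s{\left(j,f \right)} = 2$
$x{\left(t,Q \right)} = Q + t$
$p{\left(z,A \right)} = 0$ ($p{\left(z,A \right)} = A - A = 0$)
$- 945 p{\left(x{\left(-6,0 \right)},F{\left(s{\left(4,1 \right)} \right)} \right)} - 591 = \left(-945\right) 0 - 591 = 0 - 591 = -591$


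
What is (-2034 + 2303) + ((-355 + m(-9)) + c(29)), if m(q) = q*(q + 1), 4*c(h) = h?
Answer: -27/4 ≈ -6.7500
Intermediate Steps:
c(h) = h/4
m(q) = q*(1 + q)
(-2034 + 2303) + ((-355 + m(-9)) + c(29)) = (-2034 + 2303) + ((-355 - 9*(1 - 9)) + (¼)*29) = 269 + ((-355 - 9*(-8)) + 29/4) = 269 + ((-355 + 72) + 29/4) = 269 + (-283 + 29/4) = 269 - 1103/4 = -27/4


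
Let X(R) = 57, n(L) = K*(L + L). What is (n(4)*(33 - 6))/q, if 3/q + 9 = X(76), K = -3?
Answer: -10368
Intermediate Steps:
n(L) = -6*L (n(L) = -3*(L + L) = -6*L)
q = 1/16 (q = 3/(-9 + 57) = 3/48 = 3*(1/48) = 1/16 ≈ 0.062500)
(n(4)*(33 - 6))/q = ((-6*4)*(33 - 6))/(1/16) = -24*27*16 = -648*16 = -10368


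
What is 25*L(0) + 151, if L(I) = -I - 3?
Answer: 76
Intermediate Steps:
L(I) = -3 - I
25*L(0) + 151 = 25*(-3 - 1*0) + 151 = 25*(-3 + 0) + 151 = 25*(-3) + 151 = -75 + 151 = 76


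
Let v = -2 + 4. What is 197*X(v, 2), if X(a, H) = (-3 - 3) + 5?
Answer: -197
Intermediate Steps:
v = 2
X(a, H) = -1 (X(a, H) = -6 + 5 = -1)
197*X(v, 2) = 197*(-1) = -197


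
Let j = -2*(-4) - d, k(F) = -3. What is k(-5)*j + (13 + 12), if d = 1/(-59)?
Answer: 56/59 ≈ 0.94915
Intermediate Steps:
d = -1/59 ≈ -0.016949
j = 473/59 (j = -2*(-4) - 1*(-1/59) = 8 + 1/59 = 473/59 ≈ 8.0170)
k(-5)*j + (13 + 12) = -3*473/59 + (13 + 12) = -1419/59 + 25 = 56/59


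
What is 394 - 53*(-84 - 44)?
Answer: 7178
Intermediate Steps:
394 - 53*(-84 - 44) = 394 - 53*(-128) = 394 + 6784 = 7178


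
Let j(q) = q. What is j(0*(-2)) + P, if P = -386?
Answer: -386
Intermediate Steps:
j(0*(-2)) + P = 0*(-2) - 386 = 0 - 386 = -386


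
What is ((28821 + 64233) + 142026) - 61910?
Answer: 173170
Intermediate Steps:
((28821 + 64233) + 142026) - 61910 = (93054 + 142026) - 61910 = 235080 - 61910 = 173170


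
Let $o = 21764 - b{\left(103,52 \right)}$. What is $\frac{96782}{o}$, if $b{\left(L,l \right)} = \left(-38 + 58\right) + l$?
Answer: $\frac{48391}{10846} \approx 4.4616$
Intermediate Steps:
$b{\left(L,l \right)} = 20 + l$
$o = 21692$ ($o = 21764 - \left(20 + 52\right) = 21764 - 72 = 21692$)
$\frac{96782}{o} = \frac{96782}{21692} = 96782 \cdot \frac{1}{21692} = \frac{48391}{10846}$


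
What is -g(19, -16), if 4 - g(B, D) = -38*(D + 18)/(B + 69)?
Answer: -107/22 ≈ -4.8636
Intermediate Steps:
g(B, D) = 4 + 38*(18 + D)/(69 + B) (g(B, D) = 4 - (-38)/((B + 69)/(D + 18)) = 4 - (-38)/((69 + B)/(18 + D)) = 4 - (-38)*(18 + D)/(69 + B) = 4 + 38*(18 + D)/(69 + B))
-g(19, -16) = -2*(480 + 2*19 + 19*(-16))/(69 + 19) = -2*(480 + 38 - 304)/88 = -2*214/88 = -1*107/22 = -107/22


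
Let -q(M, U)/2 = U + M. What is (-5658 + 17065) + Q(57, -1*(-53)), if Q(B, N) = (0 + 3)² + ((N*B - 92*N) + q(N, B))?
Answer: 9341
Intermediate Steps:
q(M, U) = -2*M - 2*U (q(M, U) = -2*(U + M) = -2*(M + U) = -2*M - 2*U)
Q(B, N) = 9 - 94*N - 2*B + B*N (Q(B, N) = (0 + 3)² + ((N*B - 92*N) + (-2*N - 2*B)) = 3² + ((B*N - 92*N) + (-2*B - 2*N)) = 9 + ((-92*N + B*N) + (-2*B - 2*N)) = 9 + (-94*N - 2*B + B*N) = 9 - 94*N - 2*B + B*N)
(-5658 + 17065) + Q(57, -1*(-53)) = (-5658 + 17065) + (9 - (-94)*(-53) - 2*57 + 57*(-1*(-53))) = 11407 + (9 - 94*53 - 114 + 57*53) = 11407 + (9 - 4982 - 114 + 3021) = 11407 - 2066 = 9341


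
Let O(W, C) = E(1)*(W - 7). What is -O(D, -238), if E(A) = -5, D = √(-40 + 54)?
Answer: -35 + 5*√14 ≈ -16.292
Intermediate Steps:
D = √14 ≈ 3.7417
O(W, C) = 35 - 5*W (O(W, C) = -5*(W - 7) = -5*(-7 + W) = 35 - 5*W)
-O(D, -238) = -(35 - 5*√14) = -35 + 5*√14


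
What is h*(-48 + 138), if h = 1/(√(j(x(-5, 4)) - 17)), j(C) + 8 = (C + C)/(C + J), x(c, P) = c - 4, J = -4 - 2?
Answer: -90*I*√595/119 ≈ -18.448*I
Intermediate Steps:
J = -6
x(c, P) = -4 + c
j(C) = -8 + 2*C/(-6 + C) (j(C) = -8 + (C + C)/(C - 6) = -8 + (2*C)/(-6 + C) = -8 + 2*C/(-6 + C))
h = -I*√595/119 (h = 1/(√(6*(8 - (-4 - 5))/(-6 + (-4 - 5)) - 17)) = 1/(√(6*(8 - 1*(-9))/(-6 - 9) - 17)) = 1/(√(6*(8 + 9)/(-15) - 17)) = 1/(√(6*(-1/15)*17 - 17)) = 1/(√(-34/5 - 17)) = 1/(√(-119/5)) = 1/(I*√595/5) = -I*√595/119 ≈ -0.20498*I)
h*(-48 + 138) = (-I*√595/119)*(-48 + 138) = -I*√595/119*90 = -90*I*√595/119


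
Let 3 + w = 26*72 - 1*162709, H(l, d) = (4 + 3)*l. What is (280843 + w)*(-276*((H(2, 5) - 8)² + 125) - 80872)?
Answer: -15037335924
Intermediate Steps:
H(l, d) = 7*l
w = -160840 (w = -3 + (26*72 - 1*162709) = -3 + (1872 - 162709) = -3 - 160837 = -160840)
(280843 + w)*(-276*((H(2, 5) - 8)² + 125) - 80872) = (280843 - 160840)*(-276*((7*2 - 8)² + 125) - 80872) = 120003*(-276*((14 - 8)² + 125) - 80872) = 120003*(-276*(6² + 125) - 80872) = 120003*(-276*(36 + 125) - 80872) = 120003*(-276*161 - 80872) = 120003*(-44436 - 80872) = 120003*(-125308) = -15037335924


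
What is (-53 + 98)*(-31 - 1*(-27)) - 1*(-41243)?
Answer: 41063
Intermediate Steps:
(-53 + 98)*(-31 - 1*(-27)) - 1*(-41243) = 45*(-31 + 27) + 41243 = 45*(-4) + 41243 = -180 + 41243 = 41063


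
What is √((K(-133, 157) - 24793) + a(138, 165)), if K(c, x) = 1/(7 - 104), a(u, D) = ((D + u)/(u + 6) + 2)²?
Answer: I*√537106054055/4656 ≈ 157.4*I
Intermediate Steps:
a(u, D) = (2 + (D + u)/(6 + u))² (a(u, D) = ((D + u)/(6 + u) + 2)² = (2 + (D + u)/(6 + u))²)
K(c, x) = -1/97 (K(c, x) = 1/(-97) = -1/97)
√((K(-133, 157) - 24793) + a(138, 165)) = √((-1/97 - 24793) + (12 + 165 + 3*138)²/(6 + 138)²) = √(-2404922/97 + (12 + 165 + 414)²/144²) = √(-2404922/97 + (1/20736)*591²) = √(-2404922/97 + (1/20736)*349281) = √(-2404922/97 + 38809/2304) = √(-5537175815/223488) = I*√537106054055/4656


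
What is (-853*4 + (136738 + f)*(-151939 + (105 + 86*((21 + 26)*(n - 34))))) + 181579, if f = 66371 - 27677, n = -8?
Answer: -56418402169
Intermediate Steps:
f = 38694
(-853*4 + (136738 + f)*(-151939 + (105 + 86*((21 + 26)*(n - 34))))) + 181579 = (-853*4 + (136738 + 38694)*(-151939 + (105 + 86*((21 + 26)*(-8 - 34))))) + 181579 = (-3412 + 175432*(-151939 + (105 + 86*(47*(-42))))) + 181579 = (-3412 + 175432*(-151939 + (105 + 86*(-1974)))) + 181579 = (-3412 + 175432*(-151939 + (105 - 169764))) + 181579 = (-3412 + 175432*(-151939 - 169659)) + 181579 = (-3412 + 175432*(-321598)) + 181579 = (-3412 - 56418580336) + 181579 = -56418583748 + 181579 = -56418402169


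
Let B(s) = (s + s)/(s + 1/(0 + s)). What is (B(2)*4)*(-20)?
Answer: -128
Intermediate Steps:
B(s) = 2*s/(s + 1/s) (B(s) = (2*s)/(s + 1/s) = 2*s/(s + 1/s))
(B(2)*4)*(-20) = ((2*2²/(1 + 2²))*4)*(-20) = ((2*4/(1 + 4))*4)*(-20) = ((2*4/5)*4)*(-20) = ((2*4*(⅕))*4)*(-20) = ((8/5)*4)*(-20) = (32/5)*(-20) = -128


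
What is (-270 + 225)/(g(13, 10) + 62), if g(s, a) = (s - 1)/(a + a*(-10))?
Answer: -675/928 ≈ -0.72737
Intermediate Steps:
g(s, a) = -(-1 + s)/(9*a) (g(s, a) = (-1 + s)/(a - 10*a) = (-1 + s)/((-9*a)) = (-1 + s)*(-1/(9*a)) = -(-1 + s)/(9*a))
(-270 + 225)/(g(13, 10) + 62) = (-270 + 225)/((⅑)*(1 - 1*13)/10 + 62) = -45/((⅑)*(⅒)*(1 - 13) + 62) = -45/((⅑)*(⅒)*(-12) + 62) = -45/(-2/15 + 62) = -45/928/15 = -45*15/928 = -675/928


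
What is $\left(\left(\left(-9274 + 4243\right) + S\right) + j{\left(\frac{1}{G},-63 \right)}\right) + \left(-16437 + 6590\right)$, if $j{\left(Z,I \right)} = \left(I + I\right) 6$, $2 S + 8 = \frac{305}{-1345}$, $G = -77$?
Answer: $- \frac{8413305}{538} \approx -15638.0$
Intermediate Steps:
$S = - \frac{2213}{538}$ ($S = -4 + \frac{305 \frac{1}{-1345}}{2} = -4 + \frac{305 \left(- \frac{1}{1345}\right)}{2} = -4 + \frac{1}{2} \left(- \frac{61}{269}\right) = -4 - \frac{61}{538} = - \frac{2213}{538} \approx -4.1134$)
$j{\left(Z,I \right)} = 12 I$ ($j{\left(Z,I \right)} = 2 I 6 = 12 I$)
$\left(\left(\left(-9274 + 4243\right) + S\right) + j{\left(\frac{1}{G},-63 \right)}\right) + \left(-16437 + 6590\right) = \left(\left(\left(-9274 + 4243\right) - \frac{2213}{538}\right) + 12 \left(-63\right)\right) + \left(-16437 + 6590\right) = \left(\left(-5031 - \frac{2213}{538}\right) - 756\right) - 9847 = \left(- \frac{2708891}{538} - 756\right) - 9847 = - \frac{3115619}{538} - 9847 = - \frac{8413305}{538}$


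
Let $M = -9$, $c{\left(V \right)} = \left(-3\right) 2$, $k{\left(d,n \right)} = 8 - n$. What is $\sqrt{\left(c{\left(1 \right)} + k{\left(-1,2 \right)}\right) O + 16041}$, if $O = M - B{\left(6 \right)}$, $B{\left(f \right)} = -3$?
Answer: $\sqrt{16041} \approx 126.65$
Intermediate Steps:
$c{\left(V \right)} = -6$
$O = -6$ ($O = -9 - -3 = -9 + 3 = -6$)
$\sqrt{\left(c{\left(1 \right)} + k{\left(-1,2 \right)}\right) O + 16041} = \sqrt{\left(-6 + \left(8 - 2\right)\right) \left(-6\right) + 16041} = \sqrt{\left(-6 + 6\right) \left(-6\right) + 16041} = \sqrt{0 \left(-6\right) + 16041} = \sqrt{0 + 16041} = \sqrt{16041}$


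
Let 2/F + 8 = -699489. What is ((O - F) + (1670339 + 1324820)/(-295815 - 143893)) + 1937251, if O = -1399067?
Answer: 165529540249977577/307574426876 ≈ 5.3818e+5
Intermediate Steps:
F = -2/699497 (F = 2/(-8 - 699489) = 2/(-699497) = 2*(-1/699497) = -2/699497 ≈ -2.8592e-6)
((O - F) + (1670339 + 1324820)/(-295815 - 143893)) + 1937251 = ((-1399067 - 1*(-2/699497)) + (1670339 + 1324820)/(-295815 - 143893)) + 1937251 = ((-1399067 + 2/699497) + 2995159/(-439708)) + 1937251 = (-978643169297/699497 + 2995159*(-1/439708)) + 1937251 = (-978643169297/699497 - 2995159/439708) + 1937251 = -430319325789980299/307574426876 + 1937251 = 165529540249977577/307574426876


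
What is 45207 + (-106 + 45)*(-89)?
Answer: 50636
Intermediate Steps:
45207 + (-106 + 45)*(-89) = 45207 - 61*(-89) = 45207 + 5429 = 50636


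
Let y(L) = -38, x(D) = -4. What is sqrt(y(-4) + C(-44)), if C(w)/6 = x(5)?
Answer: I*sqrt(62) ≈ 7.874*I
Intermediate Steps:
C(w) = -24 (C(w) = 6*(-4) = -24)
sqrt(y(-4) + C(-44)) = sqrt(-38 - 24) = sqrt(-62) = I*sqrt(62)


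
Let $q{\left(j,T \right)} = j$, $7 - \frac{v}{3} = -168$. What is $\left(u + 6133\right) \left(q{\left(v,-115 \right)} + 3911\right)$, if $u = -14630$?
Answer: $-37692692$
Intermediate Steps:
$v = 525$ ($v = 21 - -504 = 21 + 504 = 525$)
$\left(u + 6133\right) \left(q{\left(v,-115 \right)} + 3911\right) = \left(-14630 + 6133\right) \left(525 + 3911\right) = \left(-8497\right) 4436 = -37692692$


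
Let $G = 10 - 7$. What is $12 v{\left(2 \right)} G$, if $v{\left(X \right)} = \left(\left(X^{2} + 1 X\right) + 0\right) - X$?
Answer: $144$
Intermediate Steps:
$G = 3$ ($G = 10 - 7 = 3$)
$v{\left(X \right)} = X^{2}$ ($v{\left(X \right)} = \left(\left(X^{2} + X\right) + 0\right) - X = \left(\left(X + X^{2}\right) + 0\right) - X = \left(X + X^{2}\right) - X = X^{2}$)
$12 v{\left(2 \right)} G = 12 \cdot 2^{2} \cdot 3 = 12 \cdot 4 \cdot 3 = 48 \cdot 3 = 144$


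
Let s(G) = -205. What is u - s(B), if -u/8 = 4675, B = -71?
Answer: -37195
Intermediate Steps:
u = -37400 (u = -8*4675 = -37400)
u - s(B) = -37400 - 1*(-205) = -37400 + 205 = -37195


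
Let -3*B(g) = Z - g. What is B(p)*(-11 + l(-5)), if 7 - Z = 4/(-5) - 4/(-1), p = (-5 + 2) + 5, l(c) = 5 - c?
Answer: 3/5 ≈ 0.60000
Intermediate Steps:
p = 2 (p = -3 + 5 = 2)
Z = 19/5 (Z = 7 - (4/(-5) - 4/(-1)) = 7 - (4*(-1/5) - 4*(-1)) = 7 - (-4/5 + 4) = 7 - 1*16/5 = 7 - 16/5 = 19/5 ≈ 3.8000)
B(g) = -19/15 + g/3 (B(g) = -(19/5 - g)/3 = -19/15 + g/3)
B(p)*(-11 + l(-5)) = (-19/15 + (1/3)*2)*(-11 + (5 - 1*(-5))) = (-19/15 + 2/3)*(-11 + (5 + 5)) = -3*(-11 + 10)/5 = -3/5*(-1) = 3/5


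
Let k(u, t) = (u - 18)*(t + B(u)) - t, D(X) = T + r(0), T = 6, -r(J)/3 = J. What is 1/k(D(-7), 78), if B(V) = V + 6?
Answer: -1/1158 ≈ -0.00086356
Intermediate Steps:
B(V) = 6 + V
r(J) = -3*J
D(X) = 6 (D(X) = 6 - 3*0 = 6 + 0 = 6)
k(u, t) = -t + (-18 + u)*(6 + t + u) (k(u, t) = (u - 18)*(t + (6 + u)) - t = (-18 + u)*(6 + t + u) - t = -t + (-18 + u)*(6 + t + u))
1/k(D(-7), 78) = 1/(-108 + 6² - 19*78 - 12*6 + 78*6) = 1/(-108 + 36 - 1482 - 72 + 468) = 1/(-1158) = -1/1158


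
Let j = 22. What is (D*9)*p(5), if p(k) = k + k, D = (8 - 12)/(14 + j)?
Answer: -10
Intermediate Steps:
D = -⅑ (D = (8 - 12)/(14 + 22) = -4/36 = -4*1/36 = -⅑ ≈ -0.11111)
p(k) = 2*k
(D*9)*p(5) = (-⅑*9)*(2*5) = -1*10 = -10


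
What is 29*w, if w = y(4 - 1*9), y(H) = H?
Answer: -145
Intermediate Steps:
w = -5 (w = 4 - 1*9 = 4 - 9 = -5)
29*w = 29*(-5) = -145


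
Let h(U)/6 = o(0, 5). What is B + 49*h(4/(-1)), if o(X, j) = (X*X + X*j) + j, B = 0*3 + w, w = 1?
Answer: 1471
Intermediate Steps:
B = 1 (B = 0*3 + 1 = 0 + 1 = 1)
o(X, j) = j + X**2 + X*j (o(X, j) = (X**2 + X*j) + j = j + X**2 + X*j)
h(U) = 30 (h(U) = 6*(5 + 0**2 + 0*5) = 6*(5 + 0 + 0) = 6*5 = 30)
B + 49*h(4/(-1)) = 1 + 49*30 = 1 + 1470 = 1471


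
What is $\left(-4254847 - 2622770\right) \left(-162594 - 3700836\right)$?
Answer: $26571191846310$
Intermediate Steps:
$\left(-4254847 - 2622770\right) \left(-162594 - 3700836\right) = \left(-6877617\right) \left(-3863430\right) = 26571191846310$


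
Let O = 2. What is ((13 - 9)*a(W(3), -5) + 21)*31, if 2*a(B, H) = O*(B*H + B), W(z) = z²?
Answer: -3813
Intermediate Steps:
a(B, H) = B + B*H (a(B, H) = (2*(B*H + B))/2 = (2*(B + B*H))/2 = (2*B + 2*B*H)/2 = B + B*H)
((13 - 9)*a(W(3), -5) + 21)*31 = ((13 - 9)*(3²*(1 - 5)) + 21)*31 = (4*(9*(-4)) + 21)*31 = (4*(-36) + 21)*31 = (-144 + 21)*31 = -123*31 = -3813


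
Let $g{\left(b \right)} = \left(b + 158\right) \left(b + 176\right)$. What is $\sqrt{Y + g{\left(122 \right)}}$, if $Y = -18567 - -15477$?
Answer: $5 \sqrt{3214} \approx 283.46$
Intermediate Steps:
$g{\left(b \right)} = \left(158 + b\right) \left(176 + b\right)$
$Y = -3090$ ($Y = -18567 + 15477 = -3090$)
$\sqrt{Y + g{\left(122 \right)}} = \sqrt{-3090 + \left(27808 + 122^{2} + 334 \cdot 122\right)} = \sqrt{-3090 + \left(27808 + 14884 + 40748\right)} = \sqrt{-3090 + 83440} = \sqrt{80350} = 5 \sqrt{3214}$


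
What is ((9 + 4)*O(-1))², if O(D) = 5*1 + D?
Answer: 2704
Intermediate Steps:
O(D) = 5 + D
((9 + 4)*O(-1))² = ((9 + 4)*(5 - 1))² = (13*4)² = 52² = 2704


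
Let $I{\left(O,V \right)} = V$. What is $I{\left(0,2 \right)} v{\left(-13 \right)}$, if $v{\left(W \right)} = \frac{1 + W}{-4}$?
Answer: $6$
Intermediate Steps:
$v{\left(W \right)} = - \frac{1}{4} - \frac{W}{4}$ ($v{\left(W \right)} = - \frac{1 + W}{4} = - \frac{1}{4} - \frac{W}{4}$)
$I{\left(0,2 \right)} v{\left(-13 \right)} = 2 \left(- \frac{1}{4} - - \frac{13}{4}\right) = 2 \left(- \frac{1}{4} + \frac{13}{4}\right) = 2 \cdot 3 = 6$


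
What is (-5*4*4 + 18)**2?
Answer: 3844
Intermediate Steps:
(-5*4*4 + 18)**2 = (-20*4 + 18)**2 = (-80 + 18)**2 = (-62)**2 = 3844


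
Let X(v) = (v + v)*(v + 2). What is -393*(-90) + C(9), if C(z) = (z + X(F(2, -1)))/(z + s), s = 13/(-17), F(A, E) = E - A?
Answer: 990411/28 ≈ 35372.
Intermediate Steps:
X(v) = 2*v*(2 + v) (X(v) = (2*v)*(2 + v) = 2*v*(2 + v))
s = -13/17 (s = 13*(-1/17) = -13/17 ≈ -0.76471)
C(z) = (6 + z)/(-13/17 + z) (C(z) = (z + 2*(-1 - 1*2)*(2 + (-1 - 1*2)))/(z - 13/17) = (z + 2*(-1 - 2)*(2 + (-1 - 2)))/(-13/17 + z) = (z + 2*(-3)*(2 - 3))/(-13/17 + z) = (z + 2*(-3)*(-1))/(-13/17 + z) = (z + 6)/(-13/17 + z) = (6 + z)/(-13/17 + z))
-393*(-90) + C(9) = -393*(-90) + 17*(6 + 9)/(-13 + 17*9) = 35370 + 17*15/(-13 + 153) = 35370 + 17*15/140 = 35370 + 17*(1/140)*15 = 35370 + 51/28 = 990411/28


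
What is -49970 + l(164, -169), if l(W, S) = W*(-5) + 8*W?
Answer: -49478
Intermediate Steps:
l(W, S) = 3*W (l(W, S) = -5*W + 8*W = 3*W)
-49970 + l(164, -169) = -49970 + 3*164 = -49970 + 492 = -49478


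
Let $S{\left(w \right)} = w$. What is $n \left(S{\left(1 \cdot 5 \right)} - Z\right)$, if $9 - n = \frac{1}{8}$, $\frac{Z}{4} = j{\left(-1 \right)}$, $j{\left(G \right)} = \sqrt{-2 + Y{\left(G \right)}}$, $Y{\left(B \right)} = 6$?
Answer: $- \frac{213}{8} \approx -26.625$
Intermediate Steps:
$j{\left(G \right)} = 2$ ($j{\left(G \right)} = \sqrt{-2 + 6} = \sqrt{4} = 2$)
$Z = 8$ ($Z = 4 \cdot 2 = 8$)
$n = \frac{71}{8}$ ($n = 9 - \frac{1}{8} = \frac{71}{8} \approx 8.875$)
$n \left(S{\left(1 \cdot 5 \right)} - Z\right) = \frac{71 \left(1 \cdot 5 - 8\right)}{8} = \frac{71 \left(5 - 8\right)}{8} = \frac{71}{8} \left(-3\right) = - \frac{213}{8}$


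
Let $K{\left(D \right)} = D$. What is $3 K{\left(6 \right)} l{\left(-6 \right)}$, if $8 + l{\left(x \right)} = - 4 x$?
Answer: $288$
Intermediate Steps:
$l{\left(x \right)} = -8 - 4 x$
$3 K{\left(6 \right)} l{\left(-6 \right)} = 3 \cdot 6 \left(-8 - -24\right) = 18 \left(-8 + 24\right) = 18 \cdot 16 = 288$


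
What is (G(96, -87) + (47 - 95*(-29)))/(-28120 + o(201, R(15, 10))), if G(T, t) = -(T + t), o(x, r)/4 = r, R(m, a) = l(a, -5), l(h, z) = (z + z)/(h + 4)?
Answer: -6517/65620 ≈ -0.099314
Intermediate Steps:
l(h, z) = 2*z/(4 + h) (l(h, z) = (2*z)/(4 + h) = 2*z/(4 + h))
R(m, a) = -10/(4 + a) (R(m, a) = 2*(-5)/(4 + a) = -10/(4 + a))
o(x, r) = 4*r
G(T, t) = -T - t
(G(96, -87) + (47 - 95*(-29)))/(-28120 + o(201, R(15, 10))) = ((-1*96 - 1*(-87)) + (47 - 95*(-29)))/(-28120 + 4*(-10/(4 + 10))) = ((-96 + 87) + (47 + 2755))/(-28120 + 4*(-10/14)) = (-9 + 2802)/(-28120 + 4*(-10*1/14)) = 2793/(-28120 + 4*(-5/7)) = 2793/(-28120 - 20/7) = 2793/(-196860/7) = 2793*(-7/196860) = -6517/65620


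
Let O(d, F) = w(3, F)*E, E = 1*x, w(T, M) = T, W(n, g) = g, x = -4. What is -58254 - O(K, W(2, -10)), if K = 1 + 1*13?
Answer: -58242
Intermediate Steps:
K = 14 (K = 1 + 13 = 14)
E = -4 (E = 1*(-4) = -4)
O(d, F) = -12 (O(d, F) = 3*(-4) = -12)
-58254 - O(K, W(2, -10)) = -58254 - 1*(-12) = -58254 + 12 = -58242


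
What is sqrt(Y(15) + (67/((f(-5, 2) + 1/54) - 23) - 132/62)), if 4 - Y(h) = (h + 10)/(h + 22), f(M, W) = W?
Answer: I*sqrt(3374288070153)/1299551 ≈ 1.4135*I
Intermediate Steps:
Y(h) = 4 - (10 + h)/(22 + h) (Y(h) = 4 - (h + 10)/(h + 22) = 4 - (10 + h)/(22 + h))
sqrt(Y(15) + (67/((f(-5, 2) + 1/54) - 23) - 132/62)) = sqrt(3*(26 + 15)/(22 + 15) + (67/((2 + 1/54) - 23) - 132/62)) = sqrt(3*41/37 + (67/((2 + 1/54) - 23) - 132*1/62)) = sqrt(3*(1/37)*41 + (67/(109/54 - 23) - 66/31)) = sqrt(123/37 + (67/(-1133/54) - 66/31)) = sqrt(123/37 + (67*(-54/1133) - 66/31)) = sqrt(123/37 + (-3618/1133 - 66/31)) = sqrt(123/37 - 186936/35123) = sqrt(-2596503/1299551) = I*sqrt(3374288070153)/1299551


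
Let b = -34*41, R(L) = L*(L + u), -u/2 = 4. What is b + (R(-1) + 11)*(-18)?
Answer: -1754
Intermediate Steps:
u = -8 (u = -2*4 = -8)
R(L) = L*(-8 + L) (R(L) = L*(L - 8) = L*(-8 + L))
b = -1394
b + (R(-1) + 11)*(-18) = -1394 + (-(-8 - 1) + 11)*(-18) = -1394 + (-1*(-9) + 11)*(-18) = -1394 + (9 + 11)*(-18) = -1394 + 20*(-18) = -1394 - 360 = -1754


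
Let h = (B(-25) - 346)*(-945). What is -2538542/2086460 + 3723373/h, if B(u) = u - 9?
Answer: 18044943151/1971704700 ≈ 9.1519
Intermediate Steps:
B(u) = -9 + u
h = 359100 (h = ((-9 - 25) - 346)*(-945) = (-34 - 346)*(-945) = -380*(-945) = 359100)
-2538542/2086460 + 3723373/h = -2538542/2086460 + 3723373/359100 = -2538542*1/2086460 + 3723373*(1/359100) = -1269271/1043230 + 195967/18900 = 18044943151/1971704700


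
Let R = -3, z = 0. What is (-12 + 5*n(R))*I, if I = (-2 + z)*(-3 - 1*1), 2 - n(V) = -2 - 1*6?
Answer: 304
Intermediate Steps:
n(V) = 10 (n(V) = 2 - (-2 - 1*6) = 2 - (-2 - 6) = 2 - 1*(-8) = 2 + 8 = 10)
I = 8 (I = (-2 + 0)*(-3 - 1*1) = -2*(-3 - 1) = -2*(-4) = 8)
(-12 + 5*n(R))*I = (-12 + 5*10)*8 = (-12 + 50)*8 = 38*8 = 304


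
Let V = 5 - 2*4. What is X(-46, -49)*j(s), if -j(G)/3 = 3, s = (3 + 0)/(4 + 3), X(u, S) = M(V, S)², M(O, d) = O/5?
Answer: -81/25 ≈ -3.2400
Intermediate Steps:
V = -3 (V = 5 - 8 = -3)
M(O, d) = O/5 (M(O, d) = O*(⅕) = O/5)
X(u, S) = 9/25 (X(u, S) = ((⅕)*(-3))² = (-⅗)² = 9/25)
s = 3/7 ≈ 0.42857
j(G) = -9 (j(G) = -3*3 = -9)
X(-46, -49)*j(s) = (9/25)*(-9) = -81/25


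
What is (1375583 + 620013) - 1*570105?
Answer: 1425491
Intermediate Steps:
(1375583 + 620013) - 1*570105 = 1995596 - 570105 = 1425491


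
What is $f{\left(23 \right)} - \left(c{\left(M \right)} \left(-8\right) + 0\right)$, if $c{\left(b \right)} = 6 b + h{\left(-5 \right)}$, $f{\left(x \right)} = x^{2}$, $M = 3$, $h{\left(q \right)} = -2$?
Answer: $657$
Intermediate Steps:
$c{\left(b \right)} = -2 + 6 b$ ($c{\left(b \right)} = 6 b - 2 = -2 + 6 b$)
$f{\left(23 \right)} - \left(c{\left(M \right)} \left(-8\right) + 0\right) = 23^{2} - \left(\left(-2 + 6 \cdot 3\right) \left(-8\right) + 0\right) = 529 - \left(\left(-2 + 18\right) \left(-8\right) + 0\right) = 529 - \left(16 \left(-8\right) + 0\right) = 529 - \left(-128 + 0\right) = 529 - -128 = 529 + 128 = 657$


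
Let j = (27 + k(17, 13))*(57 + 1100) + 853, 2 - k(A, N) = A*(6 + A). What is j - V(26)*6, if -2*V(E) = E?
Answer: -417903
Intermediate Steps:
V(E) = -E/2
k(A, N) = 2 - A*(6 + A)
j = -417981 (j = (27 + (2 - 1*17² - 6*17))*(57 + 1100) + 853 = (27 + (2 - 1*289 - 102))*1157 + 853 = (27 + (2 - 289 - 102))*1157 + 853 = (27 - 389)*1157 + 853 = -362*1157 + 853 = -418834 + 853 = -417981)
j - V(26)*6 = -417981 - (-½*26)*6 = -417981 - (-13)*6 = -417981 - 1*(-78) = -417981 + 78 = -417903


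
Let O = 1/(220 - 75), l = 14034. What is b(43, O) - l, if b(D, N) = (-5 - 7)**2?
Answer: -13890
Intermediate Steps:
O = 1/145 ≈ 0.0068966
b(D, N) = 144 (b(D, N) = (-12)**2 = 144)
b(43, O) - l = 144 - 1*14034 = 144 - 14034 = -13890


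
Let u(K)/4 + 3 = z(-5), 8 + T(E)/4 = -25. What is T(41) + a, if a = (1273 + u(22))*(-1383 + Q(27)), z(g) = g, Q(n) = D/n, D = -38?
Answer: -46390903/27 ≈ -1.7182e+6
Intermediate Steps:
T(E) = -132 (T(E) = -32 + 4*(-25) = -32 - 100 = -132)
Q(n) = -38/n
u(K) = -32 (u(K) = -12 + 4*(-5) = -12 - 20 = -32)
a = -46387339/27 (a = (1273 - 32)*(-1383 - 38/27) = 1241*(-1383 - 38*1/27) = 1241*(-1383 - 38/27) = 1241*(-37379/27) = -46387339/27 ≈ -1.7181e+6)
T(41) + a = -132 - 46387339/27 = -46390903/27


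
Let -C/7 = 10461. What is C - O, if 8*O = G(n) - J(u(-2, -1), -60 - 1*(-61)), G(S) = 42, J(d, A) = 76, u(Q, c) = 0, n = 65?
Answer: -292891/4 ≈ -73223.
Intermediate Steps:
C = -73227 (C = -7*10461 = -73227)
O = -17/4 (O = (42 - 1*76)/8 = (42 - 76)/8 = (⅛)*(-34) = -17/4 ≈ -4.2500)
C - O = -73227 - 1*(-17/4) = -73227 + 17/4 = -292891/4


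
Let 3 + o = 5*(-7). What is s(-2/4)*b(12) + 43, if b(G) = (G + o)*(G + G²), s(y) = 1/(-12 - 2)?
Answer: 2329/7 ≈ 332.71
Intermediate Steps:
s(y) = -1/14 (s(y) = 1/(-14) = -1/14)
o = -38 (o = -3 + 5*(-7) = -3 - 35 = -38)
b(G) = (-38 + G)*(G + G²) (b(G) = (G - 38)*(G + G²) = (-38 + G)*(G + G²))
s(-2/4)*b(12) + 43 = -6*(-38 + 12² - 37*12)/7 + 43 = -6*(-38 + 144 - 444)/7 + 43 = -6*(-338)/7 + 43 = -1/14*(-4056) + 43 = 2028/7 + 43 = 2329/7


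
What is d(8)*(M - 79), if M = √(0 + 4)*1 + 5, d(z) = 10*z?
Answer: -5760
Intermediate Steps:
M = 7 (M = √4*1 + 5 = 2*1 + 5 = 2 + 5 = 7)
d(8)*(M - 79) = (10*8)*(7 - 79) = 80*(-72) = -5760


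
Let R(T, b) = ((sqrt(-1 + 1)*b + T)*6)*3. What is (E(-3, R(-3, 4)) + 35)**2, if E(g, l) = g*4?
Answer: 529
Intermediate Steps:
R(T, b) = 18*T (R(T, b) = ((sqrt(0)*b + T)*6)*3 = ((0*b + T)*6)*3 = ((0 + T)*6)*3 = (T*6)*3 = (6*T)*3 = 18*T)
E(g, l) = 4*g
(E(-3, R(-3, 4)) + 35)**2 = (4*(-3) + 35)**2 = (-12 + 35)**2 = 23**2 = 529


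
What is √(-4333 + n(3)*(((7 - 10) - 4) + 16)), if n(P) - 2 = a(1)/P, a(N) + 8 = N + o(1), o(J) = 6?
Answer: I*√4318 ≈ 65.711*I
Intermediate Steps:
a(N) = -2 + N (a(N) = -8 + (N + 6) = -8 + (6 + N) = -2 + N)
n(P) = 2 - 1/P (n(P) = 2 + (-2 + 1)/P = 2 - 1/P)
√(-4333 + n(3)*(((7 - 10) - 4) + 16)) = √(-4333 + (2 - 1/3)*(((7 - 10) - 4) + 16)) = √(-4333 + (2 - 1*⅓)*((-3 - 4) + 16)) = √(-4333 + (2 - ⅓)*(-7 + 16)) = √(-4333 + (5/3)*9) = √(-4333 + 15) = √(-4318) = I*√4318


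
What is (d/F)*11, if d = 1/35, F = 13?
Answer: 11/455 ≈ 0.024176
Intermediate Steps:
d = 1/35 ≈ 0.028571
(d/F)*11 = ((1/35)/13)*11 = ((1/35)*(1/13))*11 = (1/455)*11 = 11/455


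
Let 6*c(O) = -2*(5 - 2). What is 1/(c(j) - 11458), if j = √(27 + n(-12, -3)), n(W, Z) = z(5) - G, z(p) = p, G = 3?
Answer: -1/11459 ≈ -8.7268e-5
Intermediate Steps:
n(W, Z) = 2 (n(W, Z) = 5 - 1*3 = 5 - 3 = 2)
j = √29 (j = √(27 + 2) = √29 ≈ 5.3852)
c(O) = -1 (c(O) = (-2*(5 - 2))/6 = (-2*3)/6 = (⅙)*(-6) = -1)
1/(c(j) - 11458) = 1/(-1 - 11458) = 1/(-11459) = -1/11459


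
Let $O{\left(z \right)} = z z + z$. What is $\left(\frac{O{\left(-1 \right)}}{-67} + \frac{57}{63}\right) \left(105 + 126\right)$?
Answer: $209$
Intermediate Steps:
$O{\left(z \right)} = z + z^{2}$ ($O{\left(z \right)} = z^{2} + z = z + z^{2}$)
$\left(\frac{O{\left(-1 \right)}}{-67} + \frac{57}{63}\right) \left(105 + 126\right) = \left(\frac{\left(-1\right) \left(1 - 1\right)}{-67} + \frac{57}{63}\right) \left(105 + 126\right) = \left(\left(-1\right) 0 \left(- \frac{1}{67}\right) + 57 \cdot \frac{1}{63}\right) 231 = \left(0 \left(- \frac{1}{67}\right) + \frac{19}{21}\right) 231 = \left(0 + \frac{19}{21}\right) 231 = \frac{19}{21} \cdot 231 = 209$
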